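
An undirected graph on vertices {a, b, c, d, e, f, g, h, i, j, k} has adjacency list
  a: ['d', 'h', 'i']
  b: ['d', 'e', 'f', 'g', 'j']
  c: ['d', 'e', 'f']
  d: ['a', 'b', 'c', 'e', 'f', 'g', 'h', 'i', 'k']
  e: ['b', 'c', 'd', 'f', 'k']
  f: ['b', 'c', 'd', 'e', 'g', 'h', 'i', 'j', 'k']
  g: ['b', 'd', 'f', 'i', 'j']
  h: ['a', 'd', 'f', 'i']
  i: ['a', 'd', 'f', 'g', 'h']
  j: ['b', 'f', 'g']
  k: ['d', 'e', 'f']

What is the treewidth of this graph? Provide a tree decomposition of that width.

Every bag has size at most 4, so the width is 4 − 1 = 3 and tw(G) ≤ 3. On the other hand G contains the 4-clique {a, d, h, i}. A clique must lie in a single bag of any decomposition, so no decomposition can have width below 3. Hence tw(G) = 3 exactly.

Treewidth 3.
One optimal decomposition is:
Bags: B1 = {d, f, g, i}  B2 = {b, d, f, g}  B3 = {d, f, h, i}  B4 = {b, f, g, j}  B5 = {b, d, e, f}  B6 = {d, e, f, k}  B7 = {a, d, h, i}  B8 = {c, d, e, f}
Tree: B1–B2, B1–B3, B2–B4, B2–B5, B5–B6, B3–B7, B6–B8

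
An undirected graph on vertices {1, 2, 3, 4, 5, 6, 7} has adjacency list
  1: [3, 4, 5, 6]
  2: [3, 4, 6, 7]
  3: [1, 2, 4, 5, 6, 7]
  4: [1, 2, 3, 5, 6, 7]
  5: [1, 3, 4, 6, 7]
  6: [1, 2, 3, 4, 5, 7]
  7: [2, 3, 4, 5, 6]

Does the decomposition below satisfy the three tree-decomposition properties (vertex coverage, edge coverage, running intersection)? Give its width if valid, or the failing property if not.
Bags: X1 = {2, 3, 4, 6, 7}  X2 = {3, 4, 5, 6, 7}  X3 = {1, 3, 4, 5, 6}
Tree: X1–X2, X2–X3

Yes; width 4.

Every vertex of G appears in some bag (union = {1, 2, 3, 4, 5, 6, 7}); every edge is covered by a bag; and for each vertex v the set of bags containing v is connected in the bag tree. The decomposition is therefore valid. The largest bag has 5 vertices, so the width is 4.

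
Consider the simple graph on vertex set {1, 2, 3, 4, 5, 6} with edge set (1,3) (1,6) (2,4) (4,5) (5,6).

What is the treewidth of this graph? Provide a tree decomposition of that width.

The largest bag has 2 vertices, giving width 1; this decomposition certifies tw(G) ≤ 1. Since G has at least one edge (e.g. 5–6), it is not an edgeless graph, so tw(G) ≥ 1. Therefore the treewidth is 1.

Treewidth 1.
One such decomposition:
Bags: B1 = {5, 6}  B2 = {1, 6}  B3 = {4, 5}  B4 = {1, 3}  B5 = {2, 4}
Tree: B1–B2, B1–B3, B2–B4, B3–B5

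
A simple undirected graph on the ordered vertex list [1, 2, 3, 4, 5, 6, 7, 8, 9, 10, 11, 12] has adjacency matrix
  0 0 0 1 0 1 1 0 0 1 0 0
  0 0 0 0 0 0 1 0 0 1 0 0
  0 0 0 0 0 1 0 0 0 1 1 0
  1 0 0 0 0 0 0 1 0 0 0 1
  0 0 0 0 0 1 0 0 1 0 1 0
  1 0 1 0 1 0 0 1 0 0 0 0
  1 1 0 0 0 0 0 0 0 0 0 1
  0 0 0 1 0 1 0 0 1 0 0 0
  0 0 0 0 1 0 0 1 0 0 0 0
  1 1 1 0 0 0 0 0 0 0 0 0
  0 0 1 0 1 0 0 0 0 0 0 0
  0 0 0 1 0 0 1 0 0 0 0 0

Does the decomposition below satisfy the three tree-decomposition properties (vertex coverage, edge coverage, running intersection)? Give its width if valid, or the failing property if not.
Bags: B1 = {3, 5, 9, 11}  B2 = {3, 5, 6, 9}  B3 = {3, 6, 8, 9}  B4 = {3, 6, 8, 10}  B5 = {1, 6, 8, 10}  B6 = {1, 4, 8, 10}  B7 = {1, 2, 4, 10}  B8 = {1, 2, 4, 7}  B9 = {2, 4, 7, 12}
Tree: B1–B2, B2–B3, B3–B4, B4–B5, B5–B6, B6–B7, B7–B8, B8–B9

Yes; width 3.

Checking the three conditions: (i) the bags cover all of {1, 2, 3, 4, 5, 6, 7, 8, 9, 10, 11, 12}; (ii) for each edge, some bag contains both endpoints; (iii) the bags containing any fixed vertex form a subtree. All hold, so the decomposition is valid with width 4 − 1 = 3.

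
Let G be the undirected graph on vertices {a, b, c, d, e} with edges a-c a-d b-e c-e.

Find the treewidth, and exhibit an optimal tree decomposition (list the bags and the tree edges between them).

Every bag has size at most 2, so the width is 2 − 1 = 1 and tw(G) ≤ 1. Since G has at least one edge (e.g. e–b), it is not an edgeless graph, so tw(G) ≥ 1. Combining the bounds, tw(G) = 1.

Treewidth 1.
Bags: B1 = {b, e}  B2 = {c, e}  B3 = {a, c}  B4 = {a, d}
Tree: B1–B2, B2–B3, B3–B4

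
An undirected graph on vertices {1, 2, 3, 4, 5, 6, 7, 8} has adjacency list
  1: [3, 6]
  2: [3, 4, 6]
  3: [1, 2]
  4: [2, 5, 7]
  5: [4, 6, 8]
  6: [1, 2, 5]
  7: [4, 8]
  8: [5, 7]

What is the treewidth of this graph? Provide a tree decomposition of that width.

Every bag has size at most 3, so the width is 3 − 1 = 2 and tw(G) ≤ 2. For the lower bound, G contains the cycle 8–7–4–5–8, so G is not a forest; only forests have treewidth ≤ 1, hence tw(G) ≥ 2. Hence tw(G) = 2 exactly.

Treewidth 2.
Bags: B1 = {5, 7, 8}  B2 = {4, 5, 7}  B3 = {4, 5, 6}  B4 = {2, 4, 6}  B5 = {1, 2, 6}  B6 = {1, 2, 3}
Tree: B1–B2, B2–B3, B3–B4, B4–B5, B5–B6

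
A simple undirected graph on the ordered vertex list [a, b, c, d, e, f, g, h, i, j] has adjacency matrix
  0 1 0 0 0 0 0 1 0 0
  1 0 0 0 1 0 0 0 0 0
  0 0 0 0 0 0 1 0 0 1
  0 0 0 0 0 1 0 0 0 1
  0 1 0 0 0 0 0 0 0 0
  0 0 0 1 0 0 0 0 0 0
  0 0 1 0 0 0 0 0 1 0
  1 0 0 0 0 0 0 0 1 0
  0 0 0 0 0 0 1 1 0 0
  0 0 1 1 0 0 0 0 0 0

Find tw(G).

A width-1 tree decomposition is:
Bags: B1 = {d, f}  B2 = {d, j}  B3 = {c, j}  B4 = {c, g}  B5 = {g, i}  B6 = {h, i}  B7 = {a, h}  B8 = {a, b}  B9 = {b, e}
Tree: B1–B2, B2–B3, B3–B4, B4–B5, B5–B6, B6–B7, B7–B8, B8–B9
Every bag has size at most 2, so the width is 2 − 1 = 1 and tw(G) ≤ 1. Any graph with an edge has treewidth ≥ 1, and G has the edge f–d. The upper and lower bounds meet at 1, so that is the treewidth.

1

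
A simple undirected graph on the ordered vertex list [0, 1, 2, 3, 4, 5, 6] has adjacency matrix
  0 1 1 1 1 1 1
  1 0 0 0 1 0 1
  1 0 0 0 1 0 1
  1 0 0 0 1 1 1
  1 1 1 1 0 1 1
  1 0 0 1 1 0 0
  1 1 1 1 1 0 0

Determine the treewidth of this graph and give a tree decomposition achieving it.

Each bag holds 4 vertices, so the decomposition has width 3, which upper-bounds the treewidth. On the other hand G contains the 4-clique {0, 3, 4, 5}. A clique must lie in a single bag of any decomposition, so no decomposition can have width below 3. Hence tw(G) = 3 exactly.

Treewidth 3.
One such decomposition:
Bags: B1 = {0, 1, 4, 6}  B2 = {0, 3, 4, 6}  B3 = {0, 3, 4, 5}  B4 = {0, 2, 4, 6}
Tree: B1–B2, B2–B3, B1–B4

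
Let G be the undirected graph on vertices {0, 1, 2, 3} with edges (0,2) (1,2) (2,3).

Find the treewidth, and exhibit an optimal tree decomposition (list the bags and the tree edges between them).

Treewidth 1.
Bags: B1 = {1, 2}  B2 = {0, 2}  B3 = {2, 3}
Tree: B1–B2, B1–B3

The largest bag has 2 vertices, giving width 1; this decomposition certifies tw(G) ≤ 1. Since G has at least one edge (e.g. 1–2), it is not an edgeless graph, so tw(G) ≥ 1. Hence tw(G) = 1 exactly.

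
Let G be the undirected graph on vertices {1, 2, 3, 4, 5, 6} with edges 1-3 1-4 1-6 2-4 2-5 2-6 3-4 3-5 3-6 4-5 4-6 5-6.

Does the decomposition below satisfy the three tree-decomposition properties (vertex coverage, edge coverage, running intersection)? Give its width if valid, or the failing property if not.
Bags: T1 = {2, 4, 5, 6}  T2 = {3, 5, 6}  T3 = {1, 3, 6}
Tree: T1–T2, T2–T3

No — edge (4,3) lies in no bag.

A tree decomposition must satisfy three properties: every vertex lies in some bag; for every edge, both endpoints lie together in some bag; and for every vertex, the bags containing it form a connected subtree. Here edge (4,3) lies in no bag, so the decomposition is invalid.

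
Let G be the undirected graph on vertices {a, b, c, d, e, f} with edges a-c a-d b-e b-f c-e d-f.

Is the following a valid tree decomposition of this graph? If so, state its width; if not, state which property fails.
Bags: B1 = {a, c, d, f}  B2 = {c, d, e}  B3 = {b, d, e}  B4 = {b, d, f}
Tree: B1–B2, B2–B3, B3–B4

No — bags containing vertex f are not connected in the tree.

A tree decomposition must satisfy three properties: every vertex lies in some bag; for every edge, both endpoints lie together in some bag; and for every vertex, the bags containing it form a connected subtree. Here bags containing vertex f are not connected in the tree, so the decomposition is invalid.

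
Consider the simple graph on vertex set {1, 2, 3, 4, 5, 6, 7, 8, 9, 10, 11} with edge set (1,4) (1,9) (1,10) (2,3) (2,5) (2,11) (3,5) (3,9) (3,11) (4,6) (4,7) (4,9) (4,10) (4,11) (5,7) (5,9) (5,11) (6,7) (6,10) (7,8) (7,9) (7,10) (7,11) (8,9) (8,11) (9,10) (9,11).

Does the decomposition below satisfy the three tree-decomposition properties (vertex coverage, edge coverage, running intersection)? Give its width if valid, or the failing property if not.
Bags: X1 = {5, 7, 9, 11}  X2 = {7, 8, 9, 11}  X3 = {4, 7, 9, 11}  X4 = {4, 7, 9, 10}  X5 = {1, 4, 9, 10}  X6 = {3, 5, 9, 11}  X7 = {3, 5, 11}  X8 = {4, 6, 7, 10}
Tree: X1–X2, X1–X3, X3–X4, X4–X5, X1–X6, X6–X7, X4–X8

No — vertex 2 appears in no bag.

A tree decomposition must satisfy three properties: every vertex lies in some bag; for every edge, both endpoints lie together in some bag; and for every vertex, the bags containing it form a connected subtree. Here vertex 2 appears in no bag, so the decomposition is invalid.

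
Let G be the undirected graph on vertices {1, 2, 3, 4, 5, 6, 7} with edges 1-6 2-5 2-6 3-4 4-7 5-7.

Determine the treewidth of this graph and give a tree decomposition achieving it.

Treewidth 1.
One optimal decomposition is:
Bags: B1 = {1, 6}  B2 = {2, 6}  B3 = {2, 5}  B4 = {5, 7}  B5 = {4, 7}  B6 = {3, 4}
Tree: B1–B2, B2–B3, B3–B4, B4–B5, B5–B6

Each bag holds 2 vertices, so the decomposition has width 1, which upper-bounds the treewidth. G has an edge, so its treewidth is at least 1. Hence tw(G) = 1 exactly.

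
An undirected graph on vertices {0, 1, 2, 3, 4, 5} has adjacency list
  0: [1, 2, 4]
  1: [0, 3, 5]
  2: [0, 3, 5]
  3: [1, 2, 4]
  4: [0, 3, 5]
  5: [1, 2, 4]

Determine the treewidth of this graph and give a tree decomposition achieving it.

Treewidth 3.
One optimal decomposition is:
Bags: B1 = {0, 1, 2, 4}  B2 = {1, 2, 4, 5}  B3 = {1, 2, 3, 4}
Tree: B1–B2, B2–B3

The largest bag has 4 vertices, giving width 3; this decomposition certifies tw(G) ≤ 3. For the lower bound: the 4 vertex sets {0,4}, {2,5}, {1}, {3} are disjoint, each induces a connected subgraph, and every pair is joined by at least one edge of G. Contracting each set to a single vertex therefore yields K_{4} as a minor, and since treewidth is minor-monotone, tw(G) ≥ tw(K_{4}) = 3. Hence tw(G) = 3 exactly.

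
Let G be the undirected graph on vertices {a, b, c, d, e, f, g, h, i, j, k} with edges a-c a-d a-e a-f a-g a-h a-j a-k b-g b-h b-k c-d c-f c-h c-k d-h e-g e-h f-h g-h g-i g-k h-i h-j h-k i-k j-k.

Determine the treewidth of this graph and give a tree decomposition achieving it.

Treewidth 3.
Bags: B1 = {a, c, h, k}  B2 = {a, h, j, k}  B3 = {a, g, h, k}  B4 = {b, g, h, k}  B5 = {a, e, g, h}  B6 = {a, c, f, h}  B7 = {a, c, d, h}  B8 = {g, h, i, k}
Tree: B1–B2, B2–B3, B3–B4, B3–B5, B1–B6, B6–B7, B4–B8

Every bag has size at most 4, so the width is 4 − 1 = 3 and tw(G) ≤ 3. Conversely, {a, c, d, h} is a clique of size 4, and the vertices of any clique must share a bag in every tree decomposition; so some bag has ≥ 4 vertices and tw(G) ≥ 3. Hence tw(G) = 3 exactly.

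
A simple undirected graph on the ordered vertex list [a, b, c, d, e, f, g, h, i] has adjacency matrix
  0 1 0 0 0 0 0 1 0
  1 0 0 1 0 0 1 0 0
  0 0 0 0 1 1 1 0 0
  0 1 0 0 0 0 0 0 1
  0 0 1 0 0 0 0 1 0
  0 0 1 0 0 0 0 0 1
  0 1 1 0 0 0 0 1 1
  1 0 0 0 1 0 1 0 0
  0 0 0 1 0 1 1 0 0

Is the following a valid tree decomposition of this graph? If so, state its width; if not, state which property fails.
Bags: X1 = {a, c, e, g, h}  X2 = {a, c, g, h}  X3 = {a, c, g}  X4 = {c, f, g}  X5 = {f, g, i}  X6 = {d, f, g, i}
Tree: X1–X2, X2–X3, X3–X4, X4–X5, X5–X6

No — vertex b appears in no bag.

A tree decomposition must satisfy three properties: every vertex lies in some bag; for every edge, both endpoints lie together in some bag; and for every vertex, the bags containing it form a connected subtree. Here vertex b appears in no bag, so the decomposition is invalid.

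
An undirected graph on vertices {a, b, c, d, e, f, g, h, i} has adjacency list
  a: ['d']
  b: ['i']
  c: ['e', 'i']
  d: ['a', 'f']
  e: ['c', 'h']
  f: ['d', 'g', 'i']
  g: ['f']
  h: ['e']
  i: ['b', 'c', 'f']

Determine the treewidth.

1

A width-1 tree decomposition is:
Bags: B1 = {f, i}  B2 = {d, f}  B3 = {c, i}  B4 = {f, g}  B5 = {c, e}  B6 = {b, i}  B7 = {e, h}  B8 = {a, d}
Tree: B1–B2, B1–B3, B1–B4, B3–B5, B1–B6, B5–B7, B2–B8
Every bag has size at most 2, so the width is 2 − 1 = 1 and tw(G) ≤ 1. Since G has at least one edge (e.g. i–f), it is not an edgeless graph, so tw(G) ≥ 1. Therefore the treewidth is 1.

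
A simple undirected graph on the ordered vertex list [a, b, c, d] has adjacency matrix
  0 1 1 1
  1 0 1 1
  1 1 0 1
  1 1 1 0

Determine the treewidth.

3

A width-3 tree decomposition is:
Bags: B1 = {a, b, c, d}
Tree: (single bag)
A single bag containing all 4 vertices is trivially a valid decomposition of width 3. On the other hand G contains the 4-clique {a, b, c, d}. A clique must lie in a single bag of any decomposition, so no decomposition can have width below 3. Hence tw(G) = 3 exactly.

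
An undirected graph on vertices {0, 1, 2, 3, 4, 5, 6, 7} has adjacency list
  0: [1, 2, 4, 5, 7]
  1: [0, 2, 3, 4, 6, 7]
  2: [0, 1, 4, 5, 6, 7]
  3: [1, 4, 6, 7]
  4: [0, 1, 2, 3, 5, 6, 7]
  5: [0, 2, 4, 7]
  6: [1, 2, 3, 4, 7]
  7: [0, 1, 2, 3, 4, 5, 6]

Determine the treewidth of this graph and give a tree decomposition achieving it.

Every bag has size at most 5, so the width is 5 − 1 = 4 and tw(G) ≤ 4. Conversely, {0, 1, 2, 4, 7} is a clique of size 5, and the vertices of any clique must share a bag in every tree decomposition; so some bag has ≥ 5 vertices and tw(G) ≥ 4. Combining the bounds, tw(G) = 4.

Treewidth 4.
Bags: B1 = {1, 2, 4, 6, 7}  B2 = {0, 1, 2, 4, 7}  B3 = {1, 3, 4, 6, 7}  B4 = {0, 2, 4, 5, 7}
Tree: B1–B2, B1–B3, B2–B4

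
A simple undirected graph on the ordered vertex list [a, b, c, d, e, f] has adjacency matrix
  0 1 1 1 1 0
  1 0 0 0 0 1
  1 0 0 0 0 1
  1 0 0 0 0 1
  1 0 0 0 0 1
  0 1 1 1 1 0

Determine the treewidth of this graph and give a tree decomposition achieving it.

Treewidth 2.
Bags: B1 = {a, e, f}  B2 = {a, b, f}  B3 = {a, d, f}  B4 = {a, c, f}
Tree: B1–B2, B2–B3, B3–B4

The largest bag has 3 vertices, giving width 2; this decomposition certifies tw(G) ≤ 2. The edges a–e–f–b–a form a cycle, so G is not a tree and its treewidth is at least 2. Therefore the treewidth is 2.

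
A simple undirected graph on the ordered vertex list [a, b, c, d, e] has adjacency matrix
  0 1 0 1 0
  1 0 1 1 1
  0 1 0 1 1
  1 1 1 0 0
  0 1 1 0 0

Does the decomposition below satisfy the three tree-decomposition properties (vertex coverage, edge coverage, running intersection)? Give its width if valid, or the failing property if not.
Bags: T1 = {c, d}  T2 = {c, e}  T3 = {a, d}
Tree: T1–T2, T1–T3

No — vertex b appears in no bag.

A tree decomposition must satisfy three properties: every vertex lies in some bag; for every edge, both endpoints lie together in some bag; and for every vertex, the bags containing it form a connected subtree. Here vertex b appears in no bag, so the decomposition is invalid.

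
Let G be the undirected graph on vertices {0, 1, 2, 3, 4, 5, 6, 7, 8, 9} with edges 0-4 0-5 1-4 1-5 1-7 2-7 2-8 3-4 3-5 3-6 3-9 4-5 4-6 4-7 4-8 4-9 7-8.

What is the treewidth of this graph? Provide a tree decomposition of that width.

The largest bag has 3 vertices, giving width 2; this decomposition certifies tw(G) ≤ 2. On the other hand G contains the 3-clique {2, 7, 8}. A clique must lie in a single bag of any decomposition, so no decomposition can have width below 2. The upper and lower bounds meet at 2, so that is the treewidth.

Treewidth 2.
One such decomposition:
Bags: B1 = {1, 4, 5}  B2 = {3, 4, 5}  B3 = {1, 4, 7}  B4 = {4, 7, 8}  B5 = {3, 4, 9}  B6 = {0, 4, 5}  B7 = {3, 4, 6}  B8 = {2, 7, 8}
Tree: B1–B2, B1–B3, B3–B4, B2–B5, B1–B6, B2–B7, B4–B8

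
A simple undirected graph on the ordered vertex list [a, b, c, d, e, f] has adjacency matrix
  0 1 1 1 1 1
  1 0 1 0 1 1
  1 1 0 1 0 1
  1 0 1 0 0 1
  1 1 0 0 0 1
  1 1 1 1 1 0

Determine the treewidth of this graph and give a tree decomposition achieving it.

Treewidth 3.
One such decomposition:
Bags: B1 = {a, b, e, f}  B2 = {a, b, c, f}  B3 = {a, c, d, f}
Tree: B1–B2, B2–B3

Every bag has size at most 4, so the width is 4 − 1 = 3 and tw(G) ≤ 3. Conversely, {a, b, e, f} is a clique of size 4, and the vertices of any clique must share a bag in every tree decomposition; so some bag has ≥ 4 vertices and tw(G) ≥ 3. Therefore the treewidth is 3.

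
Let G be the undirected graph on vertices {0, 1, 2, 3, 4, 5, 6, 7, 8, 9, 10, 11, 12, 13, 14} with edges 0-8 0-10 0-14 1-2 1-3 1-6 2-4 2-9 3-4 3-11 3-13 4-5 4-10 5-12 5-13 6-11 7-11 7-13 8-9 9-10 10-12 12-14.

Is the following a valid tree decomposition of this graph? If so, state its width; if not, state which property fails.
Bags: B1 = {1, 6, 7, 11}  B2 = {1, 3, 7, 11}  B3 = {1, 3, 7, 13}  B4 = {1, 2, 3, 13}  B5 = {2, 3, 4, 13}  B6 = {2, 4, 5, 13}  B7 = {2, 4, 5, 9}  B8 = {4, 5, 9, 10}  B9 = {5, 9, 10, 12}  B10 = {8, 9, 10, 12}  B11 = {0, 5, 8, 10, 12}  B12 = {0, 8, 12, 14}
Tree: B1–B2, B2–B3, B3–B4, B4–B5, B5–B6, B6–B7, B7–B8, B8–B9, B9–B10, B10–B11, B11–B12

A tree decomposition must satisfy three properties: every vertex lies in some bag; for every edge, both endpoints lie together in some bag; and for every vertex, the bags containing it form a connected subtree. Here bags containing vertex 5 are not connected in the tree, so the decomposition is invalid.

No — bags containing vertex 5 are not connected in the tree.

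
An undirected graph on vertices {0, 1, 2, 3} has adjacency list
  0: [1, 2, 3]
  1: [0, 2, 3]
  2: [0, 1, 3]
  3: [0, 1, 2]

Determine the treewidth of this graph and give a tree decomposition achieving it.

Treewidth 3.
One such decomposition:
Bags: B1 = {0, 1, 2, 3}
Tree: (single bag)

A single bag containing all 4 vertices is trivially a valid decomposition of width 3. Conversely, {0, 1, 2, 3} is a clique of size 4, and the vertices of any clique must share a bag in every tree decomposition; so some bag has ≥ 4 vertices and tw(G) ≥ 3. Therefore the treewidth is 3.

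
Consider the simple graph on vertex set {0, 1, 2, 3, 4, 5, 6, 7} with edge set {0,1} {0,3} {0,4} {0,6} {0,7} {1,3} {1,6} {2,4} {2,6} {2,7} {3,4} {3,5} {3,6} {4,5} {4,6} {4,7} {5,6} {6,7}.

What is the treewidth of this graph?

A width-3 tree decomposition is:
Bags: B1 = {0, 4, 6, 7}  B2 = {0, 3, 4, 6}  B3 = {0, 1, 3, 6}  B4 = {3, 4, 5, 6}  B5 = {2, 4, 6, 7}
Tree: B1–B2, B2–B3, B2–B4, B1–B5
The largest bag has 4 vertices, giving width 3; this decomposition certifies tw(G) ≤ 3. Conversely, {0, 1, 3, 6} is a clique of size 4, and the vertices of any clique must share a bag in every tree decomposition; so some bag has ≥ 4 vertices and tw(G) ≥ 3. Combining the bounds, tw(G) = 3.

3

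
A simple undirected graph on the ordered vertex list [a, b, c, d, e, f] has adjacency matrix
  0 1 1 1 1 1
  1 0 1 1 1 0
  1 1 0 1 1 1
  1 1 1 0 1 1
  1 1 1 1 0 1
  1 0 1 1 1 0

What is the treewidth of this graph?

4

A width-4 tree decomposition is:
Bags: B1 = {a, c, d, e, f}  B2 = {a, b, c, d, e}
Tree: B1–B2
Every bag has size at most 5, so the width is 5 − 1 = 4 and tw(G) ≤ 4. On the other hand G contains the 5-clique {a, c, d, e, f}. A clique must lie in a single bag of any decomposition, so no decomposition can have width below 4. Hence tw(G) = 4 exactly.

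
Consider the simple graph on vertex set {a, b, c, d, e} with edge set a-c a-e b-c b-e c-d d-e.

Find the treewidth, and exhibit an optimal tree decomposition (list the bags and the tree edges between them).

Treewidth 2.
One optimal decomposition is:
Bags: B1 = {c, d, e}  B2 = {b, c, e}  B3 = {a, c, e}
Tree: B1–B2, B2–B3

Each bag holds 3 vertices, so the decomposition has width 2, which upper-bounds the treewidth. Since d–c–b–e–d is a cycle in G, G is not acyclic. Forests are exactly the graphs of treewidth ≤ 1, so tw(G) ≥ 2. The upper and lower bounds meet at 2, so that is the treewidth.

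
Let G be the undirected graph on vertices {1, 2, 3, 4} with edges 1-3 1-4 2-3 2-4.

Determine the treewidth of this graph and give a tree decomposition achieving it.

Treewidth 2.
One such decomposition:
Bags: B1 = {1, 2, 4}  B2 = {1, 2, 3}
Tree: B1–B2

The largest bag has 3 vertices, giving width 2; this decomposition certifies tw(G) ≤ 2. For the lower bound, G contains the cycle 1–4–2–3–1, so G is not a forest; only forests have treewidth ≤ 1, hence tw(G) ≥ 2. Combining the bounds, tw(G) = 2.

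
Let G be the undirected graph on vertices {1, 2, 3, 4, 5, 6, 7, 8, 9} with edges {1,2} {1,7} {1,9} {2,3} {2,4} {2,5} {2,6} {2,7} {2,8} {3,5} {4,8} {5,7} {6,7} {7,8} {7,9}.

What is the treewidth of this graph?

2

A width-2 tree decomposition is:
Bags: B1 = {2, 7, 8}  B2 = {2, 4, 8}  B3 = {2, 5, 7}  B4 = {2, 6, 7}  B5 = {2, 3, 5}  B6 = {1, 2, 7}  B7 = {1, 7, 9}
Tree: B1–B2, B1–B3, B3–B4, B3–B5, B3–B6, B6–B7
Each bag holds 3 vertices, so the decomposition has width 2, which upper-bounds the treewidth. On the other hand G contains the 3-clique {1, 7, 9}. A clique must lie in a single bag of any decomposition, so no decomposition can have width below 2. Combining the bounds, tw(G) = 2.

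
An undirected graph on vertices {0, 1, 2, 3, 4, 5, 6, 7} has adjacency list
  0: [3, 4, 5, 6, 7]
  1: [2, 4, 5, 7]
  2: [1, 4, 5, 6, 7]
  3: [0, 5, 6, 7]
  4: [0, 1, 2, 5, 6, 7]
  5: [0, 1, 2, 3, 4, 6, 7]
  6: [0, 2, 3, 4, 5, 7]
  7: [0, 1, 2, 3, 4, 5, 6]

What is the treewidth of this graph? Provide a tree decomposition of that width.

The largest bag has 5 vertices, giving width 4; this decomposition certifies tw(G) ≤ 4. On the other hand G contains the 5-clique {0, 3, 5, 6, 7}. A clique must lie in a single bag of any decomposition, so no decomposition can have width below 4. Hence tw(G) = 4 exactly.

Treewidth 4.
One optimal decomposition is:
Bags: B1 = {1, 2, 4, 5, 7}  B2 = {2, 4, 5, 6, 7}  B3 = {0, 4, 5, 6, 7}  B4 = {0, 3, 5, 6, 7}
Tree: B1–B2, B2–B3, B3–B4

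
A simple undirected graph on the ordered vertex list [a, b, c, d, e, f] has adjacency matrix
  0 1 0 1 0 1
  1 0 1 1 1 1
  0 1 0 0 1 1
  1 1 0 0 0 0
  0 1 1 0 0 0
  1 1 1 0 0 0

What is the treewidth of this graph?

A width-2 tree decomposition is:
Bags: B1 = {a, b, d}  B2 = {a, b, f}  B3 = {b, c, f}  B4 = {b, c, e}
Tree: B1–B2, B2–B3, B3–B4
Each bag holds 3 vertices, so the decomposition has width 2, which upper-bounds the treewidth. Conversely, {a, b, d} is a clique of size 3, and the vertices of any clique must share a bag in every tree decomposition; so some bag has ≥ 3 vertices and tw(G) ≥ 2. Hence tw(G) = 2 exactly.

2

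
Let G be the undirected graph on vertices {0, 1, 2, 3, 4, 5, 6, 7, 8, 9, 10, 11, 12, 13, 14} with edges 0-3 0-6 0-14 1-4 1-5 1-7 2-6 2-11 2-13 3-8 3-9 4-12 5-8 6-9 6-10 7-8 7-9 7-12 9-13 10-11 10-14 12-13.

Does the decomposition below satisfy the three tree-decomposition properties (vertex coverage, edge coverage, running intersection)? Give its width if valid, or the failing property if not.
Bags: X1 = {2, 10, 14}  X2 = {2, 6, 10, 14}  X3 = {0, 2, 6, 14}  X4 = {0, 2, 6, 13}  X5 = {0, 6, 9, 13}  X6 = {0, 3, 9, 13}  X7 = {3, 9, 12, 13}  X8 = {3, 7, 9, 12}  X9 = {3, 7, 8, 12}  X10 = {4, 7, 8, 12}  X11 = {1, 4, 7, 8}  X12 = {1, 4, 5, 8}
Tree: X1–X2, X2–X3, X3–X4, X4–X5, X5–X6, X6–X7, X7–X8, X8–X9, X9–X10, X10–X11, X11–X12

No — vertex 11 appears in no bag.

A tree decomposition must satisfy three properties: every vertex lies in some bag; for every edge, both endpoints lie together in some bag; and for every vertex, the bags containing it form a connected subtree. Here vertex 11 appears in no bag, so the decomposition is invalid.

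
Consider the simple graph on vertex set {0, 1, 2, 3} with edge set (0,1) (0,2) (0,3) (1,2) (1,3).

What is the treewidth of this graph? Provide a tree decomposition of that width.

Every bag has size at most 3, so the width is 3 − 1 = 2 and tw(G) ≤ 2. For the lower bound, the 3 vertices {0, 1, 2} are pairwise adjacent, and any tree decomposition puts a clique entirely inside one bag — forcing width ≥ 2. Therefore the treewidth is 2.

Treewidth 2.
One optimal decomposition is:
Bags: B1 = {0, 1, 3}  B2 = {0, 1, 2}
Tree: B1–B2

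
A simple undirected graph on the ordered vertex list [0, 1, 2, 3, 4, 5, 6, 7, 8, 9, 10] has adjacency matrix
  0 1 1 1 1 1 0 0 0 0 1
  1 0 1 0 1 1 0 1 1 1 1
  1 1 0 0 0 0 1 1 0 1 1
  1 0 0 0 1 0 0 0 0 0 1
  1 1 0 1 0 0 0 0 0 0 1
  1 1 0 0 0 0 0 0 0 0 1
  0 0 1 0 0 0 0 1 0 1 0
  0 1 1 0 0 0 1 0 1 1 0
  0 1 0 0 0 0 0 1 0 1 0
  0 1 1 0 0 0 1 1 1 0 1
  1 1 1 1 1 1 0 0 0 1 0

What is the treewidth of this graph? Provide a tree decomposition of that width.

Treewidth 3.
Bags: B1 = {2, 6, 7, 9}  B2 = {1, 2, 7, 9}  B3 = {1, 2, 9, 10}  B4 = {0, 1, 2, 10}  B5 = {1, 7, 8, 9}  B6 = {0, 1, 4, 10}  B7 = {0, 1, 5, 10}  B8 = {0, 3, 4, 10}
Tree: B1–B2, B2–B3, B3–B4, B2–B5, B4–B6, B6–B7, B6–B8

Each bag holds 4 vertices, so the decomposition has width 3, which upper-bounds the treewidth. For the lower bound, the 4 vertices {1, 7, 8, 9} are pairwise adjacent, and any tree decomposition puts a clique entirely inside one bag — forcing width ≥ 3. Hence tw(G) = 3 exactly.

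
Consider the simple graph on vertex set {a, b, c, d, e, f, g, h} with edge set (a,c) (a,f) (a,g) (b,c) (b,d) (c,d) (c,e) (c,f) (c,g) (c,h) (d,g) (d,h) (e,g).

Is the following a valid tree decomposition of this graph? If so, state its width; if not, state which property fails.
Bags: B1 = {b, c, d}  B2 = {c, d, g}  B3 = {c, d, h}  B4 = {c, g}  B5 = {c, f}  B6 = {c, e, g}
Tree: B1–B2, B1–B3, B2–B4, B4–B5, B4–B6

No — vertex a appears in no bag.

A tree decomposition must satisfy three properties: every vertex lies in some bag; for every edge, both endpoints lie together in some bag; and for every vertex, the bags containing it form a connected subtree. Here vertex a appears in no bag, so the decomposition is invalid.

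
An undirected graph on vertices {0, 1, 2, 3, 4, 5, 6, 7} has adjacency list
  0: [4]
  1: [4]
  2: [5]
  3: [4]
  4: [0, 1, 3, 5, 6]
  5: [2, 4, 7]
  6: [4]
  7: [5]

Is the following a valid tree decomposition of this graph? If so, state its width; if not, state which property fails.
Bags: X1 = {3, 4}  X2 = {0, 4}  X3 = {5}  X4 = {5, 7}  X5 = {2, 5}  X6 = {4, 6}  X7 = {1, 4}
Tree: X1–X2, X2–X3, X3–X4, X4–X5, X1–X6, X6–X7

A tree decomposition must satisfy three properties: every vertex lies in some bag; for every edge, both endpoints lie together in some bag; and for every vertex, the bags containing it form a connected subtree. Here edge (4,5) lies in no bag, so the decomposition is invalid.

No — edge (4,5) lies in no bag.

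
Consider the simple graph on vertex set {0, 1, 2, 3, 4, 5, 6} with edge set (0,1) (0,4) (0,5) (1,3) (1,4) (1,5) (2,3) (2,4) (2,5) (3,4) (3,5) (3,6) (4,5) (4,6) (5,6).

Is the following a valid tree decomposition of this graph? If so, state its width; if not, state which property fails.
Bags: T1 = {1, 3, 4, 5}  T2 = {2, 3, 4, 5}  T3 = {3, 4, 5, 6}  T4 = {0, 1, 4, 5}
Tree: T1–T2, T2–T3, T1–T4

Yes; width 3.

Vertex coverage: the bags together contain {0, 1, 2, 3, 4, 5, 6}, the full vertex set. Edge coverage: each edge of G has both endpoints in at least one bag. Running intersection: for every vertex, the bags containing it form a connected subtree. All three properties hold, so this is a valid tree decomposition of width max|bag| − 1 = 3, and hence tw(G) ≤ 3.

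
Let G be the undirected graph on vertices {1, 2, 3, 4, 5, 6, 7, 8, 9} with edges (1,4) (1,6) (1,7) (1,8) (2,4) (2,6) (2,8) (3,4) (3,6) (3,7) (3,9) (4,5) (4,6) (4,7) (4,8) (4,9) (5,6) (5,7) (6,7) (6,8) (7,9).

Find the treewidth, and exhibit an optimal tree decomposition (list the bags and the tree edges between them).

Every bag has size at most 4, so the width is 4 − 1 = 3 and tw(G) ≤ 3. On the other hand G contains the 4-clique {3, 4, 7, 9}. A clique must lie in a single bag of any decomposition, so no decomposition can have width below 3. Combining the bounds, tw(G) = 3.

Treewidth 3.
One such decomposition:
Bags: B1 = {3, 4, 6, 7}  B2 = {1, 4, 6, 7}  B3 = {1, 4, 6, 8}  B4 = {3, 4, 7, 9}  B5 = {2, 4, 6, 8}  B6 = {4, 5, 6, 7}
Tree: B1–B2, B2–B3, B1–B4, B3–B5, B2–B6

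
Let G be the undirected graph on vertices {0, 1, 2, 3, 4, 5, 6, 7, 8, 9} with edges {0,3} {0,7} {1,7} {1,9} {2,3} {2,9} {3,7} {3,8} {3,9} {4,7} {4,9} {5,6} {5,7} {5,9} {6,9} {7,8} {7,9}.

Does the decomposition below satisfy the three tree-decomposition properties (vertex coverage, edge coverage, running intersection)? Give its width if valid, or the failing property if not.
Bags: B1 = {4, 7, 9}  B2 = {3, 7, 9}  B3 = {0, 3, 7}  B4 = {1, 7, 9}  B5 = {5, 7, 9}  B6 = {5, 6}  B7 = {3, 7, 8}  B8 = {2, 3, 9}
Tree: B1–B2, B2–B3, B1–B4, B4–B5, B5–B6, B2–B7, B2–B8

No — edge (9,6) lies in no bag.

A tree decomposition must satisfy three properties: every vertex lies in some bag; for every edge, both endpoints lie together in some bag; and for every vertex, the bags containing it form a connected subtree. Here edge (9,6) lies in no bag, so the decomposition is invalid.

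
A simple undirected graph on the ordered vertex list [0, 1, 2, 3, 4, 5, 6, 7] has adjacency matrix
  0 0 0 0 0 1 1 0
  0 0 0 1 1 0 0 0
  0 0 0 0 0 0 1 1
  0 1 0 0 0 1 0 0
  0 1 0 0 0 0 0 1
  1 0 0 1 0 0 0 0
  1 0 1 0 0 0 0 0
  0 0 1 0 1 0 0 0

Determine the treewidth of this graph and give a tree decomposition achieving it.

Treewidth 2.
One such decomposition:
Bags: B1 = {2, 6, 7}  B2 = {0, 6, 7}  B3 = {0, 5, 7}  B4 = {3, 5, 7}  B5 = {1, 3, 7}  B6 = {1, 4, 7}
Tree: B1–B2, B2–B3, B3–B4, B4–B5, B5–B6

The largest bag has 3 vertices, giving width 2; this decomposition certifies tw(G) ≤ 2. The edges 7–2–6–0–5–3–1–4–7 form a cycle, so G is not a tree and its treewidth is at least 2. Hence tw(G) = 2 exactly.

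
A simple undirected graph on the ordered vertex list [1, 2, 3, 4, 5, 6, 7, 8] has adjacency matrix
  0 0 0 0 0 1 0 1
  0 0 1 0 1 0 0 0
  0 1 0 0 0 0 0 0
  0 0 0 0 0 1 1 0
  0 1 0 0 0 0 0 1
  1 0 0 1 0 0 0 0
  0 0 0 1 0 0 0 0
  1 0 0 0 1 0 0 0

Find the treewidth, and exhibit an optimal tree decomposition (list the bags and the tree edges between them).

Treewidth 1.
One such decomposition:
Bags: B1 = {2, 3}  B2 = {2, 5}  B3 = {5, 8}  B4 = {1, 8}  B5 = {1, 6}  B6 = {4, 6}  B7 = {4, 7}
Tree: B1–B2, B2–B3, B3–B4, B4–B5, B5–B6, B6–B7

The largest bag has 2 vertices, giving width 1; this decomposition certifies tw(G) ≤ 1. Since G has at least one edge (e.g. 3–2), it is not an edgeless graph, so tw(G) ≥ 1. The upper and lower bounds meet at 1, so that is the treewidth.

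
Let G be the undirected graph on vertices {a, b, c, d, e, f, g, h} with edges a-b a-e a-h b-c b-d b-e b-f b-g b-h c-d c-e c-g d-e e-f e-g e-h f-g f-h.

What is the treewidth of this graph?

A width-3 tree decomposition is:
Bags: B1 = {b, c, e, g}  B2 = {b, e, f, g}  B3 = {b, c, d, e}  B4 = {b, e, f, h}  B5 = {a, b, e, h}
Tree: B1–B2, B1–B3, B2–B4, B4–B5
Every bag has size at most 4, so the width is 4 − 1 = 3 and tw(G) ≤ 3. Conversely, {b, c, d, e} is a clique of size 4, and the vertices of any clique must share a bag in every tree decomposition; so some bag has ≥ 4 vertices and tw(G) ≥ 3. Combining the bounds, tw(G) = 3.

3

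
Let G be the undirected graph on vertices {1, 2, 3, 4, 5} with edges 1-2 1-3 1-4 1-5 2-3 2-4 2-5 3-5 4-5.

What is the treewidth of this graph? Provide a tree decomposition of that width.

Treewidth 3.
One such decomposition:
Bags: B1 = {1, 2, 4, 5}  B2 = {1, 2, 3, 5}
Tree: B1–B2

Each bag holds 4 vertices, so the decomposition has width 3, which upper-bounds the treewidth. For the lower bound, the 4 vertices {1, 2, 3, 5} are pairwise adjacent, and any tree decomposition puts a clique entirely inside one bag — forcing width ≥ 3. The upper and lower bounds meet at 3, so that is the treewidth.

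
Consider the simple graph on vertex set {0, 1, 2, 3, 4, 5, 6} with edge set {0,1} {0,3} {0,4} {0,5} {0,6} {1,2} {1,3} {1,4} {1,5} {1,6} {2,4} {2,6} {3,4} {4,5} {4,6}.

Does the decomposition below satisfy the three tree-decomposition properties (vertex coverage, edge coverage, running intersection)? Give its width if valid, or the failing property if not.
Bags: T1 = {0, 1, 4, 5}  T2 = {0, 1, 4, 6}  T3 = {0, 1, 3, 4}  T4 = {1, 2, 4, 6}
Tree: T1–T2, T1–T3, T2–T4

Yes; width 3.

Checking the three conditions: (i) the bags cover all of {0, 1, 2, 3, 4, 5, 6}; (ii) for each edge, some bag contains both endpoints; (iii) the bags containing any fixed vertex form a subtree. All hold, so the decomposition is valid with width 4 − 1 = 3.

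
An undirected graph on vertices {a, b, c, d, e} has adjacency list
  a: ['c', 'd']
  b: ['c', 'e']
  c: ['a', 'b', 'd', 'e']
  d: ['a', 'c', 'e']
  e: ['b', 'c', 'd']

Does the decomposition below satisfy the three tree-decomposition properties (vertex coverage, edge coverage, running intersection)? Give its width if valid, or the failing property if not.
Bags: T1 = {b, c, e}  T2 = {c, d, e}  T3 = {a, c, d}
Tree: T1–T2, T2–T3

Checking the three conditions: (i) the bags cover all of {a, b, c, d, e}; (ii) for each edge, some bag contains both endpoints; (iii) the bags containing any fixed vertex form a subtree. All hold, so the decomposition is valid with width 3 − 1 = 2.

Yes; width 2.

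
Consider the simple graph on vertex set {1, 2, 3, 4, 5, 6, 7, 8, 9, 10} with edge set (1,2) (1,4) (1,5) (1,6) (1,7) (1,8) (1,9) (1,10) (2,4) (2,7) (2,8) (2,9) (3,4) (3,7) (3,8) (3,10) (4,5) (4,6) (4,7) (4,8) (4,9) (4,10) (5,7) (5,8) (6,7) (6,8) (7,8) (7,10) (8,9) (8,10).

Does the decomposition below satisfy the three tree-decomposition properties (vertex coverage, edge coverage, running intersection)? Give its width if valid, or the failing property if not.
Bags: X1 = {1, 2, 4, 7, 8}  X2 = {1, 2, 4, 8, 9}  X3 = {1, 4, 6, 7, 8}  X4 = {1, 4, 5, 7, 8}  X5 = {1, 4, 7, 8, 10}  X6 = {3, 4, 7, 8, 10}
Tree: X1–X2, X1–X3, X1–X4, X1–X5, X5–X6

Yes; width 4.

Vertex coverage: the bags together contain {1, 2, 3, 4, 5, 6, 7, 8, 9, 10}, the full vertex set. Edge coverage: each edge of G has both endpoints in at least one bag. Running intersection: for every vertex, the bags containing it form a connected subtree. All three properties hold, so this is a valid tree decomposition of width max|bag| − 1 = 4, and hence tw(G) ≤ 4.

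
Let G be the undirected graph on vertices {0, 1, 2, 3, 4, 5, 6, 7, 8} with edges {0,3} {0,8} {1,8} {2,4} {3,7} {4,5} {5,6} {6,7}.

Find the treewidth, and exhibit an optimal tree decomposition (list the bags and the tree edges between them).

Every bag has size at most 2, so the width is 2 − 1 = 1 and tw(G) ≤ 1. Any graph with an edge has treewidth ≥ 1, and G has the edge 2–4. Combining the bounds, tw(G) = 1.

Treewidth 1.
One optimal decomposition is:
Bags: B1 = {2, 4}  B2 = {4, 5}  B3 = {5, 6}  B4 = {6, 7}  B5 = {3, 7}  B6 = {0, 3}  B7 = {0, 8}  B8 = {1, 8}
Tree: B1–B2, B2–B3, B3–B4, B4–B5, B5–B6, B6–B7, B7–B8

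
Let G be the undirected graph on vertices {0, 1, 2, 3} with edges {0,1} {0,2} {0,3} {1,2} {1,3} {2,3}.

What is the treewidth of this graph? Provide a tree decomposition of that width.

A single bag containing all 4 vertices is trivially a valid decomposition of width 3. Conversely, {0, 1, 2, 3} is a clique of size 4, and the vertices of any clique must share a bag in every tree decomposition; so some bag has ≥ 4 vertices and tw(G) ≥ 3. Combining the bounds, tw(G) = 3.

Treewidth 3.
Bags: B1 = {0, 1, 2, 3}
Tree: (single bag)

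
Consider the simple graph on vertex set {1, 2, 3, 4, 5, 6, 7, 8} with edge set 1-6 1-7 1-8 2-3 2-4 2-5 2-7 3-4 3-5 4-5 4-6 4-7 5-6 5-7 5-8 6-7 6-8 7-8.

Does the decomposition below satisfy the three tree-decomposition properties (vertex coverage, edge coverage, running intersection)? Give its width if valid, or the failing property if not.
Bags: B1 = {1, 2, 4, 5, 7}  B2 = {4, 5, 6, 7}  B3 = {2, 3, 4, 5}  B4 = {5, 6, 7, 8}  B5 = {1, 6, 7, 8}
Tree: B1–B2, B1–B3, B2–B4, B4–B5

A tree decomposition must satisfy three properties: every vertex lies in some bag; for every edge, both endpoints lie together in some bag; and for every vertex, the bags containing it form a connected subtree. Here bags containing vertex 1 are not connected in the tree, so the decomposition is invalid.

No — bags containing vertex 1 are not connected in the tree.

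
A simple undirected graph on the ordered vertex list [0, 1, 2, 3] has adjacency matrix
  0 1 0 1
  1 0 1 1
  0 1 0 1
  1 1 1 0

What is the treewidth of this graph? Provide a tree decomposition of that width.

Every bag has size at most 3, so the width is 3 − 1 = 2 and tw(G) ≤ 2. Conversely, {0, 1, 3} is a clique of size 3, and the vertices of any clique must share a bag in every tree decomposition; so some bag has ≥ 3 vertices and tw(G) ≥ 2. The upper and lower bounds meet at 2, so that is the treewidth.

Treewidth 2.
One optimal decomposition is:
Bags: B1 = {1, 2, 3}  B2 = {0, 1, 3}
Tree: B1–B2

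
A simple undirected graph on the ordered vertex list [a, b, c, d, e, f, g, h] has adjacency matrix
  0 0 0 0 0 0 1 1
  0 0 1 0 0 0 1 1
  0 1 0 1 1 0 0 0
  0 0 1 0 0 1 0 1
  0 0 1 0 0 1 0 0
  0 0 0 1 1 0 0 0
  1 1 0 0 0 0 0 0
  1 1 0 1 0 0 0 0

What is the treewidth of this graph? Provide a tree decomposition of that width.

Treewidth 2.
One such decomposition:
Bags: B1 = {d, e, f}  B2 = {c, d, e}  B3 = {c, d, h}  B4 = {b, c, h}  B5 = {a, b, h}  B6 = {a, b, g}
Tree: B1–B2, B2–B3, B3–B4, B4–B5, B5–B6

Each bag holds 3 vertices, so the decomposition has width 2, which upper-bounds the treewidth. Since f–e–c–d–f is a cycle in G, G is not acyclic. Forests are exactly the graphs of treewidth ≤ 1, so tw(G) ≥ 2. The upper and lower bounds meet at 2, so that is the treewidth.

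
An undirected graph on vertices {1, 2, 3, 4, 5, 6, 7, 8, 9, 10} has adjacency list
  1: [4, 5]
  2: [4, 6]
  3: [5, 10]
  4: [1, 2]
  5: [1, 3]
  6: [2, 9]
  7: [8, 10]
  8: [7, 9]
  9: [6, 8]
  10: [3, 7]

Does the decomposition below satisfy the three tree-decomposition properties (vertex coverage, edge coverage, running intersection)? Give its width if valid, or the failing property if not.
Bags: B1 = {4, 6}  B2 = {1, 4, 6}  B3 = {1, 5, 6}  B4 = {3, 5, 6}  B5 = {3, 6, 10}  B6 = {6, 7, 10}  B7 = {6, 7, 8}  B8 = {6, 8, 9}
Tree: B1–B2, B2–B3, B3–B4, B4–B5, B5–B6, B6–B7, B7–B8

A tree decomposition must satisfy three properties: every vertex lies in some bag; for every edge, both endpoints lie together in some bag; and for every vertex, the bags containing it form a connected subtree. Here vertex 2 appears in no bag, so the decomposition is invalid.

No — vertex 2 appears in no bag.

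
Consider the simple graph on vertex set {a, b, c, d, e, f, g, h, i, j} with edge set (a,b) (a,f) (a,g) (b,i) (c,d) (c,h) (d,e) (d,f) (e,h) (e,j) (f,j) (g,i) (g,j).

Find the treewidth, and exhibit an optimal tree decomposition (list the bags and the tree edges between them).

Treewidth 2.
One optimal decomposition is:
Bags: B1 = {c, e, h}  B2 = {c, d, e}  B3 = {d, e, j}  B4 = {d, f, j}  B5 = {f, g, j}  B6 = {a, f, g}  B7 = {a, g, i}  B8 = {a, b, i}
Tree: B1–B2, B2–B3, B3–B4, B4–B5, B5–B6, B6–B7, B7–B8

The largest bag has 3 vertices, giving width 2; this decomposition certifies tw(G) ≤ 2. Since h–c–d–e–h is a cycle in G, G is not acyclic. Forests are exactly the graphs of treewidth ≤ 1, so tw(G) ≥ 2. Hence tw(G) = 2 exactly.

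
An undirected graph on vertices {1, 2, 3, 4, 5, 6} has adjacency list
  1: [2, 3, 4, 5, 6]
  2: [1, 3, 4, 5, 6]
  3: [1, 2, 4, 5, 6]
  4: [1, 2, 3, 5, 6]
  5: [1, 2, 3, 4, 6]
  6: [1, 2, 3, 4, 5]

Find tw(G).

A width-5 tree decomposition is:
Bags: B1 = {1, 2, 3, 4, 5, 6}
Tree: (single bag)
With just one bag of size 6, the width is 6 − 1 = 5, so tw(G) ≤ 5. For the lower bound, the 6 vertices {1, 2, 3, 4, 5, 6} are pairwise adjacent, and any tree decomposition puts a clique entirely inside one bag — forcing width ≥ 5. Hence tw(G) = 5 exactly.

5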